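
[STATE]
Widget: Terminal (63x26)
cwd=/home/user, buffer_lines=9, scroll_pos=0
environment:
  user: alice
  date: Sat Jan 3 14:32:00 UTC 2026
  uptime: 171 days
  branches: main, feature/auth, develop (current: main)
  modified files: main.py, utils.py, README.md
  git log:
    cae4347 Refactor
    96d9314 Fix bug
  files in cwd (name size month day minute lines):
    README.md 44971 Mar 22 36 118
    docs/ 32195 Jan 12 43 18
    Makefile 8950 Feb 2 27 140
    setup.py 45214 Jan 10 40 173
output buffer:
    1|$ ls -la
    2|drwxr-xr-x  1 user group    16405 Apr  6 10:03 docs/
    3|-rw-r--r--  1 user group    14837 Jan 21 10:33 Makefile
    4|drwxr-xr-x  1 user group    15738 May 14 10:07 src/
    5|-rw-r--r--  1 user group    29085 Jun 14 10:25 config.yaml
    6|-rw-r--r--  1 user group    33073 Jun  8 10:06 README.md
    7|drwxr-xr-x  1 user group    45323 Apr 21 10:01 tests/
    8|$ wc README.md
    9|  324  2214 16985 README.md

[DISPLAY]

$ ls -la                                                       
drwxr-xr-x  1 user group    16405 Apr  6 10:03 docs/           
-rw-r--r--  1 user group    14837 Jan 21 10:33 Makefile        
drwxr-xr-x  1 user group    15738 May 14 10:07 src/            
-rw-r--r--  1 user group    29085 Jun 14 10:25 config.yaml     
-rw-r--r--  1 user group    33073 Jun  8 10:06 README.md       
drwxr-xr-x  1 user group    45323 Apr 21 10:01 tests/          
$ wc README.md                                                 
  324  2214 16985 README.md                                    
$ █                                                            
                                                               
                                                               
                                                               
                                                               
                                                               
                                                               
                                                               
                                                               
                                                               
                                                               
                                                               
                                                               
                                                               
                                                               
                                                               
                                                               


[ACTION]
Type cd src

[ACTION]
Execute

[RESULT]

$ ls -la                                                       
drwxr-xr-x  1 user group    16405 Apr  6 10:03 docs/           
-rw-r--r--  1 user group    14837 Jan 21 10:33 Makefile        
drwxr-xr-x  1 user group    15738 May 14 10:07 src/            
-rw-r--r--  1 user group    29085 Jun 14 10:25 config.yaml     
-rw-r--r--  1 user group    33073 Jun  8 10:06 README.md       
drwxr-xr-x  1 user group    45323 Apr 21 10:01 tests/          
$ wc README.md                                                 
  324  2214 16985 README.md                                    
$ cd src                                                       
                                                               
$ █                                                            
                                                               
                                                               
                                                               
                                                               
                                                               
                                                               
                                                               
                                                               
                                                               
                                                               
                                                               
                                                               
                                                               
                                                               


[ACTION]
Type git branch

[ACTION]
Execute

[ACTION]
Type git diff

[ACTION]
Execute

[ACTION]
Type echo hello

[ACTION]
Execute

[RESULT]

$ ls -la                                                       
drwxr-xr-x  1 user group    16405 Apr  6 10:03 docs/           
-rw-r--r--  1 user group    14837 Jan 21 10:33 Makefile        
drwxr-xr-x  1 user group    15738 May 14 10:07 src/            
-rw-r--r--  1 user group    29085 Jun 14 10:25 config.yaml     
-rw-r--r--  1 user group    33073 Jun  8 10:06 README.md       
drwxr-xr-x  1 user group    45323 Apr 21 10:01 tests/          
$ wc README.md                                                 
  324  2214 16985 README.md                                    
$ cd src                                                       
                                                               
$ git branch                                                   
* main                                                         
  feature/auth                                                 
  develop                                                      
$ git diff                                                     
diff --git a/main.py b/main.py                                 
--- a/main.py                                                  
+++ b/main.py                                                  
@@ -1,3 +1,4 @@                                                
+# updated                                                     
 import sys                                                    
$ echo hello                                                   
hello                                                          
$ █                                                            
                                                               


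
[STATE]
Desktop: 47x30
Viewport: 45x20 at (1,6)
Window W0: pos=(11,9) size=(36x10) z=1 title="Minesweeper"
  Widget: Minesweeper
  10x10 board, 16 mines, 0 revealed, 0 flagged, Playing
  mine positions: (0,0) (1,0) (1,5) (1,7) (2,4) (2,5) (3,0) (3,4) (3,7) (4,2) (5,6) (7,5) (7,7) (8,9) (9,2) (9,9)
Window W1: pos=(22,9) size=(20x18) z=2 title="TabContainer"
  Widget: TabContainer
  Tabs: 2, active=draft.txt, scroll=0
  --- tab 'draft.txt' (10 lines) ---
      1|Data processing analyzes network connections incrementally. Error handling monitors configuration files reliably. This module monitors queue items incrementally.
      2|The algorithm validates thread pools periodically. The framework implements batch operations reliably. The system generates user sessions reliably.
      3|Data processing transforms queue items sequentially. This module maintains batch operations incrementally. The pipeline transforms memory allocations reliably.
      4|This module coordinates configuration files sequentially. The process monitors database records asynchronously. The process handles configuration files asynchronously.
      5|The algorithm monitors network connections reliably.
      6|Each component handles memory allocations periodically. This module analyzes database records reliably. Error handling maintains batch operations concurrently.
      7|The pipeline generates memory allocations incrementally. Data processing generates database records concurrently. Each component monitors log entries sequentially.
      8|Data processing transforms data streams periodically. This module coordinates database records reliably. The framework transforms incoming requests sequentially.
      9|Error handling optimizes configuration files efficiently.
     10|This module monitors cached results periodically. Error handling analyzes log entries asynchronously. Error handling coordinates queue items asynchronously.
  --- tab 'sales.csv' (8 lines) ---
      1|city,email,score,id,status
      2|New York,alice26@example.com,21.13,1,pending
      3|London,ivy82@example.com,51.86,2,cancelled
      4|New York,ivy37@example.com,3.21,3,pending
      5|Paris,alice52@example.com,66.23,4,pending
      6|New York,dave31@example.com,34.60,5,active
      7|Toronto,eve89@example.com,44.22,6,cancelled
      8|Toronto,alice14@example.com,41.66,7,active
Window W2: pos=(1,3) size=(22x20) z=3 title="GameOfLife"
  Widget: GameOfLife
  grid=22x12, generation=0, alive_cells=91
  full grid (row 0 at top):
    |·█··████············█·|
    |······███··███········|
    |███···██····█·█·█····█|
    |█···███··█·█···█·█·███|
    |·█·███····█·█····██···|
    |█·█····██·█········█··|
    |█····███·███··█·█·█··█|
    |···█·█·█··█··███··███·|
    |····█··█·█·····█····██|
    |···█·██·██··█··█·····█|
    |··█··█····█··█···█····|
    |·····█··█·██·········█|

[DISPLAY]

┃Gen: 0              ┃                       
┃█··████············█┃                       
┃·····███··███·······┃                       
┃██···██····█·█·█····┃━━━━━━━━━━━━━━━━━━┓━━━━
┃···███··█·█···█·█·██┃ TabContainer     ┃    
┃█·███····█·█····██··┃──────────────────┨────
┃·█····██·█········█·┃[draft.txt]│ sales┃    
┃····███·███··█·█·█··┃──────────────────┃    
┃··█·█·█··█··███··███┃Data processing an┃    
┃···█··█·█·····█····█┃The algorithm vali┃    
┃··█·██·██··█··█·····┃Data processing tr┃    
┃·█··█····█··█···█···┃This module coordi┃    
┃····█··█·██·········┃The algorithm moni┃━━━━
┃                    ┃Each component han┃    
┃                    ┃The pipeline gener┃    
┃                    ┃Data processing tr┃    
┗━━━━━━━━━━━━━━━━━━━━┛Error handling opt┃    
                     ┃This module monito┃    
                     ┃                  ┃    
                     ┃                  ┃    


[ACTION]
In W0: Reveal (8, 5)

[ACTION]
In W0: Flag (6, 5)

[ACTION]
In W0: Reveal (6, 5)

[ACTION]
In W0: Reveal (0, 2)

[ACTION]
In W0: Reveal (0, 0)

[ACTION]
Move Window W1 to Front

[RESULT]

┃Gen: 0              ┃                       
┃█··████············█┃                       
┃·····███··███·······┃                       
┃██···██····█·█·█····┏━━━━━━━━━━━━━━━━━━┓━━━━
┃···███··█·█···█·█·██┃ TabContainer     ┃    
┃█·███····█·█····██··┠──────────────────┨────
┃·█····██·█········█·┃[draft.txt]│ sales┃    
┃····███·███··█·█·█··┃──────────────────┃    
┃··█·█·█··█··███··███┃Data processing an┃    
┃···█··█·█·····█····█┃The algorithm vali┃    
┃··█·██·██··█··█·····┃Data processing tr┃    
┃·█··█····█··█···█···┃This module coordi┃    
┃····█··█·██·········┃The algorithm moni┃━━━━
┃                    ┃Each component han┃    
┃                    ┃The pipeline gener┃    
┃                    ┃Data processing tr┃    
┗━━━━━━━━━━━━━━━━━━━━┃Error handling opt┃    
                     ┃This module monito┃    
                     ┃                  ┃    
                     ┃                  ┃    


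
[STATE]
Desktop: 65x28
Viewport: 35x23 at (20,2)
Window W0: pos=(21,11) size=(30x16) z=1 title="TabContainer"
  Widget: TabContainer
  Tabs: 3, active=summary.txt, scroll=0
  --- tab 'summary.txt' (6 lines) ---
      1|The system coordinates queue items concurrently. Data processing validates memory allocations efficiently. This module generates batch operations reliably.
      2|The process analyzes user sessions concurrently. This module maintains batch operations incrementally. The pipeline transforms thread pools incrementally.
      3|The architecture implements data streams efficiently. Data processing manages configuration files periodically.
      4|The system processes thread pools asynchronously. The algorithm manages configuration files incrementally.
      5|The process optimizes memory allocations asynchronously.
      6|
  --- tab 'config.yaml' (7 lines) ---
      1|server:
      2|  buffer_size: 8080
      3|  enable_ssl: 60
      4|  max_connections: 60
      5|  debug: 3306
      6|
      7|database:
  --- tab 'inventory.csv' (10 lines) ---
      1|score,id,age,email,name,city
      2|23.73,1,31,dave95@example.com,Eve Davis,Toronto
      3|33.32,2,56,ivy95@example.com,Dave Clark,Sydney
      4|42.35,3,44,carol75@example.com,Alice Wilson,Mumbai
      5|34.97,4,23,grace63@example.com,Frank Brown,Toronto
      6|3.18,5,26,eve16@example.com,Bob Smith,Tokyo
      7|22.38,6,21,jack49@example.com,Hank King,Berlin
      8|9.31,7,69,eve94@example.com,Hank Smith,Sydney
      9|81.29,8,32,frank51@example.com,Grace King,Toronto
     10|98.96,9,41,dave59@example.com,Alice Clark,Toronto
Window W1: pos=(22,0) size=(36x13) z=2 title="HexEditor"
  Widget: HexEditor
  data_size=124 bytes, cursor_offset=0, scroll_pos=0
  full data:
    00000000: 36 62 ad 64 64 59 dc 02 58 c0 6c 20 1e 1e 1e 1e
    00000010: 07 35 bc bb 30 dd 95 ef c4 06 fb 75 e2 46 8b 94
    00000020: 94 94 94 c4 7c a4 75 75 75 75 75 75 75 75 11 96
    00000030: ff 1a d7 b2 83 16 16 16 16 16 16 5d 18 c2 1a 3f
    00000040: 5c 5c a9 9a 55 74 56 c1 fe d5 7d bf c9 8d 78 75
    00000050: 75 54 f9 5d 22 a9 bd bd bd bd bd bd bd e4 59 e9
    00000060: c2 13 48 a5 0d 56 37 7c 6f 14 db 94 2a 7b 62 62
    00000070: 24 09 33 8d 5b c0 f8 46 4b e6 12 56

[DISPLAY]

  ┠────────────────────────────────
  ┃00000000  36 62 ad 64 64 59 dc 0
  ┃00000010  07 35 bc bb 30 dd 95 e
  ┃00000020  94 94 94 c4 7c a4 75 7
  ┃00000030  ff 1a d7 b2 83 16 16 1
  ┃00000040  5c 5c a9 9a 55 74 56 c
  ┃00000050  75 54 f9 5d 22 a9 bd b
  ┃00000060  c2 13 48 a5 0d 56 37 7
  ┃00000070  24 09 33 8d 5b c0 f8 4
 ┏┃                                
 ┃┗━━━━━━━━━━━━━━━━━━━━━━━━━━━━━━━━
 ┠────────────────────────────┨    
 ┃[summary.txt]│ config.yaml │┃    
 ┃────────────────────────────┃    
 ┃The system coordinates queue┃    
 ┃The process analyzes user se┃    
 ┃The architecture implements ┃    
 ┃The system processes thread ┃    
 ┃The process optimizes memory┃    
 ┃                            ┃    
 ┃                            ┃    
 ┃                            ┃    
 ┃                            ┃    


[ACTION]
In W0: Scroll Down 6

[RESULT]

  ┠────────────────────────────────
  ┃00000000  36 62 ad 64 64 59 dc 0
  ┃00000010  07 35 bc bb 30 dd 95 e
  ┃00000020  94 94 94 c4 7c a4 75 7
  ┃00000030  ff 1a d7 b2 83 16 16 1
  ┃00000040  5c 5c a9 9a 55 74 56 c
  ┃00000050  75 54 f9 5d 22 a9 bd b
  ┃00000060  c2 13 48 a5 0d 56 37 7
  ┃00000070  24 09 33 8d 5b c0 f8 4
 ┏┃                                
 ┃┗━━━━━━━━━━━━━━━━━━━━━━━━━━━━━━━━
 ┠────────────────────────────┨    
 ┃[summary.txt]│ config.yaml │┃    
 ┃────────────────────────────┃    
 ┃                            ┃    
 ┃                            ┃    
 ┃                            ┃    
 ┃                            ┃    
 ┃                            ┃    
 ┃                            ┃    
 ┃                            ┃    
 ┃                            ┃    
 ┃                            ┃    


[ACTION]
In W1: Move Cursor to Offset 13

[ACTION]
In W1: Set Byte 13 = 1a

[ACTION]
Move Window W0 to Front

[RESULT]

  ┠────────────────────────────────
  ┃00000000  36 62 ad 64 64 59 dc 0
  ┃00000010  07 35 bc bb 30 dd 95 e
  ┃00000020  94 94 94 c4 7c a4 75 7
  ┃00000030  ff 1a d7 b2 83 16 16 1
  ┃00000040  5c 5c a9 9a 55 74 56 c
  ┃00000050  75 54 f9 5d 22 a9 bd b
  ┃00000060  c2 13 48 a5 0d 56 37 7
  ┃00000070  24 09 33 8d 5b c0 f8 4
 ┏━━━━━━━━━━━━━━━━━━━━━━━━━━━━┓    
 ┃ TabContainer               ┃━━━━
 ┠────────────────────────────┨    
 ┃[summary.txt]│ config.yaml │┃    
 ┃────────────────────────────┃    
 ┃                            ┃    
 ┃                            ┃    
 ┃                            ┃    
 ┃                            ┃    
 ┃                            ┃    
 ┃                            ┃    
 ┃                            ┃    
 ┃                            ┃    
 ┃                            ┃    


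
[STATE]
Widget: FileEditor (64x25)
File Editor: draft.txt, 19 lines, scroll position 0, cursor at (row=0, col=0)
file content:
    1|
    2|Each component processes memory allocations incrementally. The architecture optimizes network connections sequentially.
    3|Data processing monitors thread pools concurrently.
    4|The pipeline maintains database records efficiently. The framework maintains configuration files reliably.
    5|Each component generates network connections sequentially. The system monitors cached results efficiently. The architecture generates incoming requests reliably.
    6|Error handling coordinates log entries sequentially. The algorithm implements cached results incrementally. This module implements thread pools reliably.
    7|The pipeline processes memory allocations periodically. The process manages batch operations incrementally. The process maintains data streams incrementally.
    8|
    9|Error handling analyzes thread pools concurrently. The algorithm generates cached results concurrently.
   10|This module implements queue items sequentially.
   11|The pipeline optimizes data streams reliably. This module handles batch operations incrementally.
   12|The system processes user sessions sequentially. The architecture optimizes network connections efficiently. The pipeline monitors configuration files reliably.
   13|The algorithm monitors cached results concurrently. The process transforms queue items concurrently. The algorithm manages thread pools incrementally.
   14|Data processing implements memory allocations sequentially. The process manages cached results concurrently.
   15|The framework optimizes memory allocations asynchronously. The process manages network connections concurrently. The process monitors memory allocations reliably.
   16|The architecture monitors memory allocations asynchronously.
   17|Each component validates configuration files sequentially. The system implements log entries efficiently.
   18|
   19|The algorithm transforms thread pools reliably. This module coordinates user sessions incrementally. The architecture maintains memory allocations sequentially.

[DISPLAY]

█                                                              ▲
Each component processes memory allocations incrementally. The █
Data processing monitors thread pools concurrently.            ░
The pipeline maintains database records efficiently. The framew░
Each component generates network connections sequentially. The ░
Error handling coordinates log entries sequentially. The algori░
The pipeline processes memory allocations periodically. The pro░
                                                               ░
Error handling analyzes thread pools concurrently. The algorith░
This module implements queue items sequentially.               ░
The pipeline optimizes data streams reliably. This module handl░
The system processes user sessions sequentially. The architectu░
The algorithm monitors cached results concurrently. The process░
Data processing implements memory allocations sequentially. The░
The framework optimizes memory allocations asynchronously. The ░
The architecture monitors memory allocations asynchronously.   ░
Each component validates configuration files sequentially. The ░
                                                               ░
The algorithm transforms thread pools reliably. This module coo░
                                                               ░
                                                               ░
                                                               ░
                                                               ░
                                                               ░
                                                               ▼


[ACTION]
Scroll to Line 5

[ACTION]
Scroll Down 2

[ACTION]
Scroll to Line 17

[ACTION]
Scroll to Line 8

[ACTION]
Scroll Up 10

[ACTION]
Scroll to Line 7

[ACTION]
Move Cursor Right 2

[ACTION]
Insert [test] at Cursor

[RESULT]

test█                                                          ▲
Each component processes memory allocations incrementally. The █
Data processing monitors thread pools concurrently.            ░
The pipeline maintains database records efficiently. The framew░
Each component generates network connections sequentially. The ░
Error handling coordinates log entries sequentially. The algori░
The pipeline processes memory allocations periodically. The pro░
                                                               ░
Error handling analyzes thread pools concurrently. The algorith░
This module implements queue items sequentially.               ░
The pipeline optimizes data streams reliably. This module handl░
The system processes user sessions sequentially. The architectu░
The algorithm monitors cached results concurrently. The process░
Data processing implements memory allocations sequentially. The░
The framework optimizes memory allocations asynchronously. The ░
The architecture monitors memory allocations asynchronously.   ░
Each component validates configuration files sequentially. The ░
                                                               ░
The algorithm transforms thread pools reliably. This module coo░
                                                               ░
                                                               ░
                                                               ░
                                                               ░
                                                               ░
                                                               ▼


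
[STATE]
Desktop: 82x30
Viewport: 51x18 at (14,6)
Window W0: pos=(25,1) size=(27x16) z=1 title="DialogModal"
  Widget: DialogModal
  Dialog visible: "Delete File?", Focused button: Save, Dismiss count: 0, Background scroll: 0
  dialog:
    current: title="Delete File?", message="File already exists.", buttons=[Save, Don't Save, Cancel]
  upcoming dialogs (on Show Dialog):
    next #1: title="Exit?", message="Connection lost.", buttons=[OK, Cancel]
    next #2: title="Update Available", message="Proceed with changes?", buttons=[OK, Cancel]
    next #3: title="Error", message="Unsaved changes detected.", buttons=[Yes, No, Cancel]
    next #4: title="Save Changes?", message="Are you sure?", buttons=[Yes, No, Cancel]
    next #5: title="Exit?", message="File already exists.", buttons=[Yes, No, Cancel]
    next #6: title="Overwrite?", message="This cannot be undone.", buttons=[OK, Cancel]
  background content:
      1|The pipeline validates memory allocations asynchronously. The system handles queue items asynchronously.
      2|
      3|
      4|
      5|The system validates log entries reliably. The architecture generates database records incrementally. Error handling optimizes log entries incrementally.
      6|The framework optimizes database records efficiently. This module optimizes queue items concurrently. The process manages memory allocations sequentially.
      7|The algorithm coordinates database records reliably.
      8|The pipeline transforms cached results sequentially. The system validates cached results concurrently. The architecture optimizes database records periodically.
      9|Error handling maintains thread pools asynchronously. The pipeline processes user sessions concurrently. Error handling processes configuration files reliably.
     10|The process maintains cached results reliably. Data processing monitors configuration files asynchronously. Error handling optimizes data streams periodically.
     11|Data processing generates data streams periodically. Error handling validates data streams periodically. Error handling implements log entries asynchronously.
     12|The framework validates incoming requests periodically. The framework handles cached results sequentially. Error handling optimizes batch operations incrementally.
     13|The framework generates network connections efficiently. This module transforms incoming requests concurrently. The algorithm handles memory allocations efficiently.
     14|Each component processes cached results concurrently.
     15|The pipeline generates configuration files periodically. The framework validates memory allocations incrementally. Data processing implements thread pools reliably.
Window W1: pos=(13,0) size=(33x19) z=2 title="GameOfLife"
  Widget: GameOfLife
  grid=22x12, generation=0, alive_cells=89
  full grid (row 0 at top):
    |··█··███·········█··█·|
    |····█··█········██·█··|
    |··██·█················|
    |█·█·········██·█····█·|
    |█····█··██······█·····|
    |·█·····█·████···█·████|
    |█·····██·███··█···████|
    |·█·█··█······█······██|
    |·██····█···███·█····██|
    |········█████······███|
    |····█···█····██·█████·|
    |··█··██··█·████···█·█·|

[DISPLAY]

··██·█················         ┃     ┃             
█·█·········██·█····█·         ┃──┐  ┃             
█····█··██······█·····         ┃  │g ┃             
·█·····█·████···█·████         ┃ts│ d┃             
█·····██·███··█···████         ┃e │es┃             
·█·█··█······█······██         ┃──┘ c┃             
·██····█···███·█····██         ┃ains ┃             
········█████······███         ┃s cac┃             
····█···█····██·█████·         ┃rates┃             
··█··██··█·████···█·█·         ┃tes i┃             
                               ┃━━━━━┛             
                               ┃                   
━━━━━━━━━━━━━━━━━━━━━━━━━━━━━━━┛                   
                                                   
                                                   
                                                   
                                                   
                                                   


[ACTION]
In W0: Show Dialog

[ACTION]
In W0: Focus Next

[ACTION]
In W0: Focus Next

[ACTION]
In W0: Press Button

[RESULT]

··██·█················         ┃     ┃             
█·█·········██·█····█·         ┃     ┃             
█····█··██······█·····         ┃ log ┃             
·█·····█·████···█·████         ┃zes d┃             
█·····██·███··█···████         ┃nates┃             
·█·█··█······█······██         ┃rms c┃             
·██····█···███·█····██         ┃ains ┃             
········█████······███         ┃s cac┃             
····█···█····██·█████·         ┃rates┃             
··█··██··█·████···█·█·         ┃tes i┃             
                               ┃━━━━━┛             
                               ┃                   
━━━━━━━━━━━━━━━━━━━━━━━━━━━━━━━┛                   
                                                   
                                                   
                                                   
                                                   
                                                   


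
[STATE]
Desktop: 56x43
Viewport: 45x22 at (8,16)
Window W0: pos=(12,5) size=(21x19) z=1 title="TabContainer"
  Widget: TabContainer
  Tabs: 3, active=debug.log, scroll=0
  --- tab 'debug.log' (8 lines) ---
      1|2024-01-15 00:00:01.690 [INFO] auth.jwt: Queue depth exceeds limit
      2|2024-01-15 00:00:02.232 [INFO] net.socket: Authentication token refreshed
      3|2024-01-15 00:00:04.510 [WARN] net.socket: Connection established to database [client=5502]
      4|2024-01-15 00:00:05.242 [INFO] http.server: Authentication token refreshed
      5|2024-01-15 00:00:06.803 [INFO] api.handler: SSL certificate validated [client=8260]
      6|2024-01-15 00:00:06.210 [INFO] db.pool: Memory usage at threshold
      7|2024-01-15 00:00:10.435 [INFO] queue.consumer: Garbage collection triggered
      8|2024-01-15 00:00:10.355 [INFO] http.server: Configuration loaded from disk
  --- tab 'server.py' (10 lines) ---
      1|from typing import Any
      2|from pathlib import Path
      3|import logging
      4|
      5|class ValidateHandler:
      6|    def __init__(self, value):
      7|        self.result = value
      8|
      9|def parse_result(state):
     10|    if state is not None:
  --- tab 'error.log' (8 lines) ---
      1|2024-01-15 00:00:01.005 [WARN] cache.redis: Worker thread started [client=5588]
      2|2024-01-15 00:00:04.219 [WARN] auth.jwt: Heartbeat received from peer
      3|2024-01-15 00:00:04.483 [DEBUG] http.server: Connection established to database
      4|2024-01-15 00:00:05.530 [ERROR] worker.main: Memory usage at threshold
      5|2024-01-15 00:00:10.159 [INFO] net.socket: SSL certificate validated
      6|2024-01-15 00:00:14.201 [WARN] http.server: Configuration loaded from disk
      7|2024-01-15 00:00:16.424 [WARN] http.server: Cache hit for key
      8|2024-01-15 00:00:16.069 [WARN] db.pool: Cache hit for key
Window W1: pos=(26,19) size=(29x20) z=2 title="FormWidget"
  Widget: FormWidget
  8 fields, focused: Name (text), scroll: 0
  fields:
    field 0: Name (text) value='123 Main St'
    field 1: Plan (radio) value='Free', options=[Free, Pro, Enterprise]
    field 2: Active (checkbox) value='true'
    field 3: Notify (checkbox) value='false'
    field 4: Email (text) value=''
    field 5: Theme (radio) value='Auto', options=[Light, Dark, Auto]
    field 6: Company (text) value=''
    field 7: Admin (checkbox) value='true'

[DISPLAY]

    ┃2024-01-15 00:00:10┃                    
    ┃2024-01-15 00:00:10┃                    
    ┃                   ┃                    
    ┃             ┏━━━━━━━━━━━━━━━━━━━━━━━━━━
    ┃             ┃ FormWidget               
    ┃             ┠──────────────────────────
    ┃             ┃> Name:       [123 Main St
    ┗━━━━━━━━━━━━━┃  Plan:       (●) Free  ( 
                  ┃  Active:     [x]         
                  ┃  Notify:     [ ]         
                  ┃  Email:      [           
                  ┃  Theme:      ( ) Light  (
                  ┃  Company:    [           
                  ┃  Admin:      [x]         
                  ┃                          
                  ┃                          
                  ┃                          
                  ┃                          
                  ┃                          
                  ┃                          
                  ┃                          
                  ┃                          


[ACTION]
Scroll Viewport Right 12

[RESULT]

 ┃2024-01-15 00:00:10┃                       
 ┃2024-01-15 00:00:10┃                       
 ┃                   ┃                       
 ┃             ┏━━━━━━━━━━━━━━━━━━━━━━━━━━━┓ 
 ┃             ┃ FormWidget                ┃ 
 ┃             ┠───────────────────────────┨ 
 ┃             ┃> Name:       [123 Main St]┃ 
 ┗━━━━━━━━━━━━━┃  Plan:       (●) Free  ( )┃ 
               ┃  Active:     [x]          ┃ 
               ┃  Notify:     [ ]          ┃ 
               ┃  Email:      [           ]┃ 
               ┃  Theme:      ( ) Light  ( ┃ 
               ┃  Company:    [           ]┃ 
               ┃  Admin:      [x]          ┃ 
               ┃                           ┃ 
               ┃                           ┃ 
               ┃                           ┃ 
               ┃                           ┃ 
               ┃                           ┃ 
               ┃                           ┃ 
               ┃                           ┃ 
               ┃                           ┃ 


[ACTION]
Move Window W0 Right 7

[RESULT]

        ┃2024-01-15 00:00:10┃                
        ┃2024-01-15 00:00:10┃                
        ┃                   ┃                
        ┃      ┏━━━━━━━━━━━━━━━━━━━━━━━━━━━┓ 
        ┃      ┃ FormWidget                ┃ 
        ┃      ┠───────────────────────────┨ 
        ┃      ┃> Name:       [123 Main St]┃ 
        ┗━━━━━━┃  Plan:       (●) Free  ( )┃ 
               ┃  Active:     [x]          ┃ 
               ┃  Notify:     [ ]          ┃ 
               ┃  Email:      [           ]┃ 
               ┃  Theme:      ( ) Light  ( ┃ 
               ┃  Company:    [           ]┃ 
               ┃  Admin:      [x]          ┃ 
               ┃                           ┃ 
               ┃                           ┃ 
               ┃                           ┃ 
               ┃                           ┃ 
               ┃                           ┃ 
               ┃                           ┃ 
               ┃                           ┃ 
               ┃                           ┃ 


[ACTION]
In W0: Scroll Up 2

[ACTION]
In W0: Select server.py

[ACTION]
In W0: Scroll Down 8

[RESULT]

        ┃                   ┃                
        ┃                   ┃                
        ┃                   ┃                
        ┃      ┏━━━━━━━━━━━━━━━━━━━━━━━━━━━┓ 
        ┃      ┃ FormWidget                ┃ 
        ┃      ┠───────────────────────────┨ 
        ┃      ┃> Name:       [123 Main St]┃ 
        ┗━━━━━━┃  Plan:       (●) Free  ( )┃ 
               ┃  Active:     [x]          ┃ 
               ┃  Notify:     [ ]          ┃ 
               ┃  Email:      [           ]┃ 
               ┃  Theme:      ( ) Light  ( ┃ 
               ┃  Company:    [           ]┃ 
               ┃  Admin:      [x]          ┃ 
               ┃                           ┃ 
               ┃                           ┃ 
               ┃                           ┃ 
               ┃                           ┃ 
               ┃                           ┃ 
               ┃                           ┃ 
               ┃                           ┃ 
               ┃                           ┃ 


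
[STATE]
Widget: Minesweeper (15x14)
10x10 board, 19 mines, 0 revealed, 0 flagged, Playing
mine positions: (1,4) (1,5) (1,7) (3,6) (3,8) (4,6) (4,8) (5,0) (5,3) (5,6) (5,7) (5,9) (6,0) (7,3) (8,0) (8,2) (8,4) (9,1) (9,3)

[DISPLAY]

■■■■■■■■■■     
■■■■■■■■■■     
■■■■■■■■■■     
■■■■■■■■■■     
■■■■■■■■■■     
■■■■■■■■■■     
■■■■■■■■■■     
■■■■■■■■■■     
■■■■■■■■■■     
■■■■■■■■■■     
               
               
               
               


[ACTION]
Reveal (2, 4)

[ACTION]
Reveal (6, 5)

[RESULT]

■■■■■■■■■■     
■■■■■■■■■■     
■■■■2■■■■■     
■■■■■■■■■■     
■■■■■■■■■■     
■■■■■■■■■■     
■■■■■1■■■■     
■■■■■■■■■■     
■■■■■■■■■■     
■■■■■■■■■■     
               
               
               
               


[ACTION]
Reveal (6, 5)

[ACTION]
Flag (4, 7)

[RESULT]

■■■■■■■■■■     
■■■■■■■■■■     
■■■■2■■■■■     
■■■■■■■■■■     
■■■■■■■⚑■■     
■■■■■■■■■■     
■■■■■1■■■■     
■■■■■■■■■■     
■■■■■■■■■■     
■■■■■■■■■■     
               
               
               
               


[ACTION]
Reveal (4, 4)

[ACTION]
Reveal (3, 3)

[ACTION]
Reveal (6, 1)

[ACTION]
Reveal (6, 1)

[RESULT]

   1■■■■■■     
   1■■■■■■     
   123■■■■     
     2■■■■     
111113■⚑■■     
■■■■■■■■■■     
■2■■■1■■■■     
■■■■■■■■■■     
■■■■■■■■■■     
■■■■■■■■■■     
               
               
               
               


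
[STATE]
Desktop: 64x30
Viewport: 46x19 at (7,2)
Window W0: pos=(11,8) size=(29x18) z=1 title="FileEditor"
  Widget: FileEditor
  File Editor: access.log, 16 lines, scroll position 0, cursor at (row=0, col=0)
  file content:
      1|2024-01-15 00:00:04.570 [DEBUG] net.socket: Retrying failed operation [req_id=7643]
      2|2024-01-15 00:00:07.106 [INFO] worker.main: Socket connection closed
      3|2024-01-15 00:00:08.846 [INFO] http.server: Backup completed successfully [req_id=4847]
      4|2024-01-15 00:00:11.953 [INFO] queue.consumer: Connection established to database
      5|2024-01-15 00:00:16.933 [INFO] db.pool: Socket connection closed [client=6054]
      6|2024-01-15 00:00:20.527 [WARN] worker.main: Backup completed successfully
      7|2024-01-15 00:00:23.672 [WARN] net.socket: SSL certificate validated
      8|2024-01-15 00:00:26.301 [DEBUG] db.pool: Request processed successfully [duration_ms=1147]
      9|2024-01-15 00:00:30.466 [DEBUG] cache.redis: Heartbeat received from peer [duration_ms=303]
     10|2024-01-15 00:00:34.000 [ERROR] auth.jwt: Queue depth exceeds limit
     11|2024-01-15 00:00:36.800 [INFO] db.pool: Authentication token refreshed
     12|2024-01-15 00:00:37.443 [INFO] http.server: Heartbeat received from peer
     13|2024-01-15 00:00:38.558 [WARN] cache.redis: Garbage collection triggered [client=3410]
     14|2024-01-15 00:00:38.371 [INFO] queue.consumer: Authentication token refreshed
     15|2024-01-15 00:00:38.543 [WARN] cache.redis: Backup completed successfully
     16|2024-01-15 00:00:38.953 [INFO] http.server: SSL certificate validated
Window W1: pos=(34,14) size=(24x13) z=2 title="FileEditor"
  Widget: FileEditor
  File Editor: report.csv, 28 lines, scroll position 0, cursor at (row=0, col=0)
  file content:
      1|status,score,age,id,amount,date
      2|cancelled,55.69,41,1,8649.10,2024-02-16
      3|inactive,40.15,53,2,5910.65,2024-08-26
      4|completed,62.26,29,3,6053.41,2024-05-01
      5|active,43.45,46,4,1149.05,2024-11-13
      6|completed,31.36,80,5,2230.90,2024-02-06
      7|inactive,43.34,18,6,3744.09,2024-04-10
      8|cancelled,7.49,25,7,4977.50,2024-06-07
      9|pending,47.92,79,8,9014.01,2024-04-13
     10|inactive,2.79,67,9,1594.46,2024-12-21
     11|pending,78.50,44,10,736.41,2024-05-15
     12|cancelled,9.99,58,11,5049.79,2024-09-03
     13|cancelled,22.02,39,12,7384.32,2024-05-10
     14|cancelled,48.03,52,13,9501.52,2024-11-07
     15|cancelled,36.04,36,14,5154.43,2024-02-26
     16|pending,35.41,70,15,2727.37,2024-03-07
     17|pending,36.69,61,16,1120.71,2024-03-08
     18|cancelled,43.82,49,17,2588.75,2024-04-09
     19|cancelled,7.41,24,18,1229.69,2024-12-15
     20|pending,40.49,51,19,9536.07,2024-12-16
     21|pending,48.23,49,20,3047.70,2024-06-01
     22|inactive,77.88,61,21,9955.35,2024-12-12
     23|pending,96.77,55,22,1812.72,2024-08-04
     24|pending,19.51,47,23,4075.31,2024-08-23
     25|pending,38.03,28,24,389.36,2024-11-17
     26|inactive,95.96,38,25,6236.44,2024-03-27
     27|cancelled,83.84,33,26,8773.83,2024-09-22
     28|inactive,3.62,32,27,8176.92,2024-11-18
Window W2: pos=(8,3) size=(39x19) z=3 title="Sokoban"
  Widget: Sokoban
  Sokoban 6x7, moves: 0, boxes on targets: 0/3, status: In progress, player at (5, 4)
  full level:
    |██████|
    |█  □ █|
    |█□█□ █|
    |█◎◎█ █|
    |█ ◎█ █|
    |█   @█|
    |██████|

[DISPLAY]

                                              
 ┏━━━━━━━━━━━━━━━━━━━━━━━━━━━━━━━━━━━━━┓      
 ┃ Sokoban                             ┃      
 ┠─────────────────────────────────────┨      
 ┃██████                               ┃      
 ┃█  □ █                               ┃      
 ┃█□█□ █                               ┃      
 ┃█◎◎█ █                               ┃      
 ┃█ ◎█ █                               ┃      
 ┃█   @█                               ┃      
 ┃██████                               ┃      
 ┃Moves: 0  0/3                        ┃      
 ┃                                     ┃━━━━━━
 ┃                                     ┃      
 ┃                                     ┃──────
 ┃                                     ┃,age,i
 ┃                                     ┃.69,41
 ┃                                     ┃15,53,
 ┃                                     ┃.26,29


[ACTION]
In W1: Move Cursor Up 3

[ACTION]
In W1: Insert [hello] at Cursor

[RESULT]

                                              
 ┏━━━━━━━━━━━━━━━━━━━━━━━━━━━━━━━━━━━━━┓      
 ┃ Sokoban                             ┃      
 ┠─────────────────────────────────────┨      
 ┃██████                               ┃      
 ┃█  □ █                               ┃      
 ┃█□█□ █                               ┃      
 ┃█◎◎█ █                               ┃      
 ┃█ ◎█ █                               ┃      
 ┃█   @█                               ┃      
 ┃██████                               ┃      
 ┃Moves: 0  0/3                        ┃      
 ┃                                     ┃━━━━━━
 ┃                                     ┃      
 ┃                                     ┃──────
 ┃                                     ┃score,
 ┃                                     ┃.69,41
 ┃                                     ┃15,53,
 ┃                                     ┃.26,29


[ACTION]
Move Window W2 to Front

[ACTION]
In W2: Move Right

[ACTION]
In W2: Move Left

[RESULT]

                                              
 ┏━━━━━━━━━━━━━━━━━━━━━━━━━━━━━━━━━━━━━┓      
 ┃ Sokoban                             ┃      
 ┠─────────────────────────────────────┨      
 ┃██████                               ┃      
 ┃█  □ █                               ┃      
 ┃█□█□ █                               ┃      
 ┃█◎◎█ █                               ┃      
 ┃█ ◎█ █                               ┃      
 ┃█  @ █                               ┃      
 ┃██████                               ┃      
 ┃Moves: 1  0/3                        ┃      
 ┃                                     ┃━━━━━━
 ┃                                     ┃      
 ┃                                     ┃──────
 ┃                                     ┃score,
 ┃                                     ┃.69,41
 ┃                                     ┃15,53,
 ┃                                     ┃.26,29
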